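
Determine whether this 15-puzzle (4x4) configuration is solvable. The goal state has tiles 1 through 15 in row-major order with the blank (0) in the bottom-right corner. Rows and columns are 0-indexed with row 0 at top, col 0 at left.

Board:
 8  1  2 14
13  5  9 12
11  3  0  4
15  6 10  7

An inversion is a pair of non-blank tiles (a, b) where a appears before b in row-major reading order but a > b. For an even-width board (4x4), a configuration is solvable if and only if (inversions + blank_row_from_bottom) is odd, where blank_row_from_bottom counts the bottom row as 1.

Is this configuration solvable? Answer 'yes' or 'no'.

Answer: yes

Derivation:
Inversions: 47
Blank is in row 2 (0-indexed from top), which is row 2 counting from the bottom (bottom = 1).
47 + 2 = 49, which is odd, so the puzzle is solvable.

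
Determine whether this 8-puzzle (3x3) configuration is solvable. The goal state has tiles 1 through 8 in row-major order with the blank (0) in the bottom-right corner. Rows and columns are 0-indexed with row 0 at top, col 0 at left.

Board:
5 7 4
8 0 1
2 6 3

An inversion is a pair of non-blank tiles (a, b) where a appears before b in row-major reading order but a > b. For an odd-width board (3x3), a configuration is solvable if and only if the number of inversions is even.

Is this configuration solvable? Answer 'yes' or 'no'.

Inversions (pairs i<j in row-major order where tile[i] > tile[j] > 0): 17
17 is odd, so the puzzle is not solvable.

Answer: no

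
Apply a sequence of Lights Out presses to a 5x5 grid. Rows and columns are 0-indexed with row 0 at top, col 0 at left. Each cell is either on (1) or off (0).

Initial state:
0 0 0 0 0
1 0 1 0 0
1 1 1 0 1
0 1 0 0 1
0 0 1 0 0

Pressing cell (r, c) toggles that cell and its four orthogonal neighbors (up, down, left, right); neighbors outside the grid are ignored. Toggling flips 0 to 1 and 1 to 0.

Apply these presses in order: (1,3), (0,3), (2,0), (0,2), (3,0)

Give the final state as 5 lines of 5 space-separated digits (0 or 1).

Answer: 0 1 0 1 1
0 0 1 0 1
1 0 1 1 1
0 0 0 0 1
1 0 1 0 0

Derivation:
After press 1 at (1,3):
0 0 0 1 0
1 0 0 1 1
1 1 1 1 1
0 1 0 0 1
0 0 1 0 0

After press 2 at (0,3):
0 0 1 0 1
1 0 0 0 1
1 1 1 1 1
0 1 0 0 1
0 0 1 0 0

After press 3 at (2,0):
0 0 1 0 1
0 0 0 0 1
0 0 1 1 1
1 1 0 0 1
0 0 1 0 0

After press 4 at (0,2):
0 1 0 1 1
0 0 1 0 1
0 0 1 1 1
1 1 0 0 1
0 0 1 0 0

After press 5 at (3,0):
0 1 0 1 1
0 0 1 0 1
1 0 1 1 1
0 0 0 0 1
1 0 1 0 0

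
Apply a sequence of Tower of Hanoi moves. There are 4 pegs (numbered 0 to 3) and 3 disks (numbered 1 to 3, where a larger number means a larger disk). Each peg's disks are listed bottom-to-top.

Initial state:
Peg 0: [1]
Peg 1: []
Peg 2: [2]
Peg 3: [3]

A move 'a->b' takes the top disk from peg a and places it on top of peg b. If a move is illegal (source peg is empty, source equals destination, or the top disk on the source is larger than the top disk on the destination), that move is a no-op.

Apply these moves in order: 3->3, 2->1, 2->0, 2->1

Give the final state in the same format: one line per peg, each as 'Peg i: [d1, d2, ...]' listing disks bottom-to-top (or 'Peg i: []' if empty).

After move 1 (3->3):
Peg 0: [1]
Peg 1: []
Peg 2: [2]
Peg 3: [3]

After move 2 (2->1):
Peg 0: [1]
Peg 1: [2]
Peg 2: []
Peg 3: [3]

After move 3 (2->0):
Peg 0: [1]
Peg 1: [2]
Peg 2: []
Peg 3: [3]

After move 4 (2->1):
Peg 0: [1]
Peg 1: [2]
Peg 2: []
Peg 3: [3]

Answer: Peg 0: [1]
Peg 1: [2]
Peg 2: []
Peg 3: [3]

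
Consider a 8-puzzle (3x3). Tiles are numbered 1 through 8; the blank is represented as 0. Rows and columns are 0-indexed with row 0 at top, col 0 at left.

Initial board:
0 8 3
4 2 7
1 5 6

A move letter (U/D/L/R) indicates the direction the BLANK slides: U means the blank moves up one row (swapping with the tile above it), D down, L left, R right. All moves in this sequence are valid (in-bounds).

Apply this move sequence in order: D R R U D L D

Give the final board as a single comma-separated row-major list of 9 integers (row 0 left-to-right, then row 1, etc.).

Answer: 4, 8, 3, 2, 5, 7, 1, 0, 6

Derivation:
After move 1 (D):
4 8 3
0 2 7
1 5 6

After move 2 (R):
4 8 3
2 0 7
1 5 6

After move 3 (R):
4 8 3
2 7 0
1 5 6

After move 4 (U):
4 8 0
2 7 3
1 5 6

After move 5 (D):
4 8 3
2 7 0
1 5 6

After move 6 (L):
4 8 3
2 0 7
1 5 6

After move 7 (D):
4 8 3
2 5 7
1 0 6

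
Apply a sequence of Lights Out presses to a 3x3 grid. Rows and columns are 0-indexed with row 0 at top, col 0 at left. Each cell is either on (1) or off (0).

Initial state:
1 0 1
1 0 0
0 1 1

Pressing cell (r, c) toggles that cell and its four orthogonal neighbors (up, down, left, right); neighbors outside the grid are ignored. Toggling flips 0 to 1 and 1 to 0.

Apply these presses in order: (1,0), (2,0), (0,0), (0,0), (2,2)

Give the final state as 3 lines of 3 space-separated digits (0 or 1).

After press 1 at (1,0):
0 0 1
0 1 0
1 1 1

After press 2 at (2,0):
0 0 1
1 1 0
0 0 1

After press 3 at (0,0):
1 1 1
0 1 0
0 0 1

After press 4 at (0,0):
0 0 1
1 1 0
0 0 1

After press 5 at (2,2):
0 0 1
1 1 1
0 1 0

Answer: 0 0 1
1 1 1
0 1 0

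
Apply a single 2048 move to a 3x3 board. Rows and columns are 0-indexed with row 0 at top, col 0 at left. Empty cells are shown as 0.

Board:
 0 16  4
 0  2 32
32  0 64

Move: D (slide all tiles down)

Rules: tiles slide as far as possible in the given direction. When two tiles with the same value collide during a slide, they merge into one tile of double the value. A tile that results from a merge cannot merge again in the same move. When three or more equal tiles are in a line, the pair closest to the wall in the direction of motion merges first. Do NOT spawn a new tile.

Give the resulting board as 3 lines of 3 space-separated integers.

Answer:  0  0  4
 0 16 32
32  2 64

Derivation:
Slide down:
col 0: [0, 0, 32] -> [0, 0, 32]
col 1: [16, 2, 0] -> [0, 16, 2]
col 2: [4, 32, 64] -> [4, 32, 64]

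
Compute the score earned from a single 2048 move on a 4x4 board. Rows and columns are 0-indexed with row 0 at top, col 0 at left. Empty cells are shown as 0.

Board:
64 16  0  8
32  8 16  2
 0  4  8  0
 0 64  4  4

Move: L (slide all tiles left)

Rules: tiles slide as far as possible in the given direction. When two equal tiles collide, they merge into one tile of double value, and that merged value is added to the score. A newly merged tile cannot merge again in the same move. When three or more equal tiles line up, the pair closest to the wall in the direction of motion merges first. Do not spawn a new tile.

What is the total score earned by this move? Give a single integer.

Slide left:
row 0: [64, 16, 0, 8] -> [64, 16, 8, 0]  score +0 (running 0)
row 1: [32, 8, 16, 2] -> [32, 8, 16, 2]  score +0 (running 0)
row 2: [0, 4, 8, 0] -> [4, 8, 0, 0]  score +0 (running 0)
row 3: [0, 64, 4, 4] -> [64, 8, 0, 0]  score +8 (running 8)
Board after move:
64 16  8  0
32  8 16  2
 4  8  0  0
64  8  0  0

Answer: 8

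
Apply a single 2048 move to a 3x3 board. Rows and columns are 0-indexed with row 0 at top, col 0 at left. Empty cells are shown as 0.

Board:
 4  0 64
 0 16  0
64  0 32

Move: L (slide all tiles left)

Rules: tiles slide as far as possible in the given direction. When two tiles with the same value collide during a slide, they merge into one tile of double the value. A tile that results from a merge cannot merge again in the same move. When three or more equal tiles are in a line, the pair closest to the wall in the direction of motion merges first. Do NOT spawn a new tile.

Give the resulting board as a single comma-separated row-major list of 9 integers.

Answer: 4, 64, 0, 16, 0, 0, 64, 32, 0

Derivation:
Slide left:
row 0: [4, 0, 64] -> [4, 64, 0]
row 1: [0, 16, 0] -> [16, 0, 0]
row 2: [64, 0, 32] -> [64, 32, 0]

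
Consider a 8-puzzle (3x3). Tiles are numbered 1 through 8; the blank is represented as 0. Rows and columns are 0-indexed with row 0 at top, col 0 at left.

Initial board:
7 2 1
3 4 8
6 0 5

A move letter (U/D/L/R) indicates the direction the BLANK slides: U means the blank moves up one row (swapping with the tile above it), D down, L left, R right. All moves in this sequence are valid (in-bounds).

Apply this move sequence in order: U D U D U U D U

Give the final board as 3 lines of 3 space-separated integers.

Answer: 7 0 1
3 2 8
6 4 5

Derivation:
After move 1 (U):
7 2 1
3 0 8
6 4 5

After move 2 (D):
7 2 1
3 4 8
6 0 5

After move 3 (U):
7 2 1
3 0 8
6 4 5

After move 4 (D):
7 2 1
3 4 8
6 0 5

After move 5 (U):
7 2 1
3 0 8
6 4 5

After move 6 (U):
7 0 1
3 2 8
6 4 5

After move 7 (D):
7 2 1
3 0 8
6 4 5

After move 8 (U):
7 0 1
3 2 8
6 4 5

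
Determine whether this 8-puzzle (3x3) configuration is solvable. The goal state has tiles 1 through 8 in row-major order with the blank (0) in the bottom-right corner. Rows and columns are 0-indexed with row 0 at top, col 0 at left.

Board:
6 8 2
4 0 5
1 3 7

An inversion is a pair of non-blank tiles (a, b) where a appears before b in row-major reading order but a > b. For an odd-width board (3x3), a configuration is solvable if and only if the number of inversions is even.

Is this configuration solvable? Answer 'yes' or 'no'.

Answer: yes

Derivation:
Inversions (pairs i<j in row-major order where tile[i] > tile[j] > 0): 16
16 is even, so the puzzle is solvable.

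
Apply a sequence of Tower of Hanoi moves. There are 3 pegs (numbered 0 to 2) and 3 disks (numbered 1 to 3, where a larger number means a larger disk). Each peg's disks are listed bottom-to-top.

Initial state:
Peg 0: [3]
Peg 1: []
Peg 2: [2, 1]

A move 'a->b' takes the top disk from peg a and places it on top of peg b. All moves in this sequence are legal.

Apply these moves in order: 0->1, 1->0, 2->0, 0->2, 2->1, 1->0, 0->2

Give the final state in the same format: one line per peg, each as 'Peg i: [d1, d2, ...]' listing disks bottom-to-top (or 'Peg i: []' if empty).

After move 1 (0->1):
Peg 0: []
Peg 1: [3]
Peg 2: [2, 1]

After move 2 (1->0):
Peg 0: [3]
Peg 1: []
Peg 2: [2, 1]

After move 3 (2->0):
Peg 0: [3, 1]
Peg 1: []
Peg 2: [2]

After move 4 (0->2):
Peg 0: [3]
Peg 1: []
Peg 2: [2, 1]

After move 5 (2->1):
Peg 0: [3]
Peg 1: [1]
Peg 2: [2]

After move 6 (1->0):
Peg 0: [3, 1]
Peg 1: []
Peg 2: [2]

After move 7 (0->2):
Peg 0: [3]
Peg 1: []
Peg 2: [2, 1]

Answer: Peg 0: [3]
Peg 1: []
Peg 2: [2, 1]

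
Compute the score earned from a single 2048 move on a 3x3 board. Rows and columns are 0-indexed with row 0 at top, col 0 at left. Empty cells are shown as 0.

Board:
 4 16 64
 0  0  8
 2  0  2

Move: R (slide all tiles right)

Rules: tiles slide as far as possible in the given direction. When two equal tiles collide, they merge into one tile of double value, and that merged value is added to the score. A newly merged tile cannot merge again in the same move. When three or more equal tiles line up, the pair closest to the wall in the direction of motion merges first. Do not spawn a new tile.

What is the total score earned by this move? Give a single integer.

Slide right:
row 0: [4, 16, 64] -> [4, 16, 64]  score +0 (running 0)
row 1: [0, 0, 8] -> [0, 0, 8]  score +0 (running 0)
row 2: [2, 0, 2] -> [0, 0, 4]  score +4 (running 4)
Board after move:
 4 16 64
 0  0  8
 0  0  4

Answer: 4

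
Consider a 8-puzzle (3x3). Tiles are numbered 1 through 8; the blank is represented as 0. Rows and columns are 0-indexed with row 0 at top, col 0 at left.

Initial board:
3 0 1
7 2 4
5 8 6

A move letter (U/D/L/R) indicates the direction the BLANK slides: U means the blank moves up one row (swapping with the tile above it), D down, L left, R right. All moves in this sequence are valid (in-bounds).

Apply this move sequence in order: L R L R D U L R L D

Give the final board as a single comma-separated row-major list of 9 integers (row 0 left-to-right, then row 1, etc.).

Answer: 7, 3, 1, 0, 2, 4, 5, 8, 6

Derivation:
After move 1 (L):
0 3 1
7 2 4
5 8 6

After move 2 (R):
3 0 1
7 2 4
5 8 6

After move 3 (L):
0 3 1
7 2 4
5 8 6

After move 4 (R):
3 0 1
7 2 4
5 8 6

After move 5 (D):
3 2 1
7 0 4
5 8 6

After move 6 (U):
3 0 1
7 2 4
5 8 6

After move 7 (L):
0 3 1
7 2 4
5 8 6

After move 8 (R):
3 0 1
7 2 4
5 8 6

After move 9 (L):
0 3 1
7 2 4
5 8 6

After move 10 (D):
7 3 1
0 2 4
5 8 6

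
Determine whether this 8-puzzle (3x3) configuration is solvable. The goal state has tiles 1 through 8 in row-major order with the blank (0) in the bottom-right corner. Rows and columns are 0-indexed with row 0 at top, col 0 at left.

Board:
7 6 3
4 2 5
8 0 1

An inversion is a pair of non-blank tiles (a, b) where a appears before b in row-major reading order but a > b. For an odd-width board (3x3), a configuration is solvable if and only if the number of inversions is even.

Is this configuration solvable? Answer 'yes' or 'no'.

Answer: yes

Derivation:
Inversions (pairs i<j in row-major order where tile[i] > tile[j] > 0): 18
18 is even, so the puzzle is solvable.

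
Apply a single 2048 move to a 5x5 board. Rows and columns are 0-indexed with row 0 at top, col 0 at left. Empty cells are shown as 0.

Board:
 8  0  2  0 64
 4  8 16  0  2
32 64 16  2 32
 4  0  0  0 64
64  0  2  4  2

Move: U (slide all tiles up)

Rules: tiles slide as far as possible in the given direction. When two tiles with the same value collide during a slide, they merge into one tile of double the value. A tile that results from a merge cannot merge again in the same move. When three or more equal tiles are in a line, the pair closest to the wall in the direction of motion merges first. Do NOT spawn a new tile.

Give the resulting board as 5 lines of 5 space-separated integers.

Slide up:
col 0: [8, 4, 32, 4, 64] -> [8, 4, 32, 4, 64]
col 1: [0, 8, 64, 0, 0] -> [8, 64, 0, 0, 0]
col 2: [2, 16, 16, 0, 2] -> [2, 32, 2, 0, 0]
col 3: [0, 0, 2, 0, 4] -> [2, 4, 0, 0, 0]
col 4: [64, 2, 32, 64, 2] -> [64, 2, 32, 64, 2]

Answer:  8  8  2  2 64
 4 64 32  4  2
32  0  2  0 32
 4  0  0  0 64
64  0  0  0  2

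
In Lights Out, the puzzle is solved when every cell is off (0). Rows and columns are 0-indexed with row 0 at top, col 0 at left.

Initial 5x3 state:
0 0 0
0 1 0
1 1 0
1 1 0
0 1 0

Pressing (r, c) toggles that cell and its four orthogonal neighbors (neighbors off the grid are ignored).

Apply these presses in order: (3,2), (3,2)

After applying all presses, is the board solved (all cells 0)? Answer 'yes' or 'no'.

Answer: no

Derivation:
After press 1 at (3,2):
0 0 0
0 1 0
1 1 1
1 0 1
0 1 1

After press 2 at (3,2):
0 0 0
0 1 0
1 1 0
1 1 0
0 1 0

Lights still on: 6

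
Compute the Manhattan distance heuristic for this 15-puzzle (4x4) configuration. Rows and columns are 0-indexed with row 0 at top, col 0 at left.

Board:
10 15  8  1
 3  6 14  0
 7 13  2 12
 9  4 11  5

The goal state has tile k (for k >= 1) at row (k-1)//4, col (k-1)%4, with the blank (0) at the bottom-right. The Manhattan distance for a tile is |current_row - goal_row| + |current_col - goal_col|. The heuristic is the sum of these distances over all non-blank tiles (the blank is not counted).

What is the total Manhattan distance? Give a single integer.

Answer: 38

Derivation:
Tile 10: (0,0)->(2,1) = 3
Tile 15: (0,1)->(3,2) = 4
Tile 8: (0,2)->(1,3) = 2
Tile 1: (0,3)->(0,0) = 3
Tile 3: (1,0)->(0,2) = 3
Tile 6: (1,1)->(1,1) = 0
Tile 14: (1,2)->(3,1) = 3
Tile 7: (2,0)->(1,2) = 3
Tile 13: (2,1)->(3,0) = 2
Tile 2: (2,2)->(0,1) = 3
Tile 12: (2,3)->(2,3) = 0
Tile 9: (3,0)->(2,0) = 1
Tile 4: (3,1)->(0,3) = 5
Tile 11: (3,2)->(2,2) = 1
Tile 5: (3,3)->(1,0) = 5
Sum: 3 + 4 + 2 + 3 + 3 + 0 + 3 + 3 + 2 + 3 + 0 + 1 + 5 + 1 + 5 = 38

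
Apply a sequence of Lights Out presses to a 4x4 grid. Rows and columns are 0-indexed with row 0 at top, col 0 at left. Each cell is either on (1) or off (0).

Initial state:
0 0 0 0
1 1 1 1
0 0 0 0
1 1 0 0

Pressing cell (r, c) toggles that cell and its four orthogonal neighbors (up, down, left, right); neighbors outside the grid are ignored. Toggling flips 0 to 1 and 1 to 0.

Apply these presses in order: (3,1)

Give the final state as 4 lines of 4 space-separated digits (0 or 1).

After press 1 at (3,1):
0 0 0 0
1 1 1 1
0 1 0 0
0 0 1 0

Answer: 0 0 0 0
1 1 1 1
0 1 0 0
0 0 1 0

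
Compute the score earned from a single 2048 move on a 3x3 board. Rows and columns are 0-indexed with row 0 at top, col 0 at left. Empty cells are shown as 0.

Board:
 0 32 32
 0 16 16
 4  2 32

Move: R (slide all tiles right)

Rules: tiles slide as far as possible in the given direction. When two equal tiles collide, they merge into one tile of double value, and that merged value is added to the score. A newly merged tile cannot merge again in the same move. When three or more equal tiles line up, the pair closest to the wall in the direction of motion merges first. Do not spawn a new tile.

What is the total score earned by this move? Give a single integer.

Answer: 96

Derivation:
Slide right:
row 0: [0, 32, 32] -> [0, 0, 64]  score +64 (running 64)
row 1: [0, 16, 16] -> [0, 0, 32]  score +32 (running 96)
row 2: [4, 2, 32] -> [4, 2, 32]  score +0 (running 96)
Board after move:
 0  0 64
 0  0 32
 4  2 32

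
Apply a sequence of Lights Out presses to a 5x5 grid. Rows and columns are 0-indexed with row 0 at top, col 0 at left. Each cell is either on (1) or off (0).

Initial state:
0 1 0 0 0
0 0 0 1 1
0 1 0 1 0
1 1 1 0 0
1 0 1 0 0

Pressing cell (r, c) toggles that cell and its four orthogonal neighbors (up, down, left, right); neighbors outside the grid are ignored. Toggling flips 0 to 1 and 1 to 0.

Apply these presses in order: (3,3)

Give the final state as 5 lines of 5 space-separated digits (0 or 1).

Answer: 0 1 0 0 0
0 0 0 1 1
0 1 0 0 0
1 1 0 1 1
1 0 1 1 0

Derivation:
After press 1 at (3,3):
0 1 0 0 0
0 0 0 1 1
0 1 0 0 0
1 1 0 1 1
1 0 1 1 0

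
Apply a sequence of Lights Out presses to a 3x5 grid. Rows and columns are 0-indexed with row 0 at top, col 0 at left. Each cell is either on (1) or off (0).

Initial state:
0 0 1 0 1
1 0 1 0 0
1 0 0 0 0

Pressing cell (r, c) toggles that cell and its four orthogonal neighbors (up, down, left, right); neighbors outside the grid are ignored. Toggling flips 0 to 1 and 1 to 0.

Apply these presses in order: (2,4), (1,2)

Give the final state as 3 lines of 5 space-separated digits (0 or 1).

Answer: 0 0 0 0 1
1 1 0 1 1
1 0 1 1 1

Derivation:
After press 1 at (2,4):
0 0 1 0 1
1 0 1 0 1
1 0 0 1 1

After press 2 at (1,2):
0 0 0 0 1
1 1 0 1 1
1 0 1 1 1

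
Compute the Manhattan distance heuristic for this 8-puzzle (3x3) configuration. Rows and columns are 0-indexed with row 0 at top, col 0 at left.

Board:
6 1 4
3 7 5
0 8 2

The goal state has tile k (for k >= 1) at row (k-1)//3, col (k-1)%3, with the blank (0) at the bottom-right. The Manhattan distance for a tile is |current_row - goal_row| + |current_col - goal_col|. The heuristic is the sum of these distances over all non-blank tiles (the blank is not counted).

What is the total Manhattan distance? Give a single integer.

Tile 6: (0,0)->(1,2) = 3
Tile 1: (0,1)->(0,0) = 1
Tile 4: (0,2)->(1,0) = 3
Tile 3: (1,0)->(0,2) = 3
Tile 7: (1,1)->(2,0) = 2
Tile 5: (1,2)->(1,1) = 1
Tile 8: (2,1)->(2,1) = 0
Tile 2: (2,2)->(0,1) = 3
Sum: 3 + 1 + 3 + 3 + 2 + 1 + 0 + 3 = 16

Answer: 16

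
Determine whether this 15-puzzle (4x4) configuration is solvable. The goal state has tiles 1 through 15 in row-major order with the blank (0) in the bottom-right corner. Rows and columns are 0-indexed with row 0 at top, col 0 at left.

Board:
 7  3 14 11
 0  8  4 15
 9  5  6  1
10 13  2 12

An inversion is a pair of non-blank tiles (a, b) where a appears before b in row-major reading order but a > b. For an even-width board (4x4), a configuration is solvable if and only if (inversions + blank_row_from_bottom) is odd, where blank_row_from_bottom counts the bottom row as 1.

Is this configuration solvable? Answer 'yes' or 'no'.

Inversions: 53
Blank is in row 1 (0-indexed from top), which is row 3 counting from the bottom (bottom = 1).
53 + 3 = 56, which is even, so the puzzle is not solvable.

Answer: no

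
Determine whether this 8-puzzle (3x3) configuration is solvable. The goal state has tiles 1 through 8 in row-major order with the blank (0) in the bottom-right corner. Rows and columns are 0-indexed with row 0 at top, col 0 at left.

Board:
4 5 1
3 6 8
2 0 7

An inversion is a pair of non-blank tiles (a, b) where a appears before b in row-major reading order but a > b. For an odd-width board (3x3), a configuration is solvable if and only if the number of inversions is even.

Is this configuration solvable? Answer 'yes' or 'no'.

Answer: yes

Derivation:
Inversions (pairs i<j in row-major order where tile[i] > tile[j] > 0): 10
10 is even, so the puzzle is solvable.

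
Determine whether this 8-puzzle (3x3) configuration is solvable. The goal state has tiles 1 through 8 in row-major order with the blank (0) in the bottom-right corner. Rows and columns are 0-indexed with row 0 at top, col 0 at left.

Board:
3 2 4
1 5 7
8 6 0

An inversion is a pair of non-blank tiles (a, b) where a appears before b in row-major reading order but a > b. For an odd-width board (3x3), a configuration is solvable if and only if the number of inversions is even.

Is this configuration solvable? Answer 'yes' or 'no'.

Answer: yes

Derivation:
Inversions (pairs i<j in row-major order where tile[i] > tile[j] > 0): 6
6 is even, so the puzzle is solvable.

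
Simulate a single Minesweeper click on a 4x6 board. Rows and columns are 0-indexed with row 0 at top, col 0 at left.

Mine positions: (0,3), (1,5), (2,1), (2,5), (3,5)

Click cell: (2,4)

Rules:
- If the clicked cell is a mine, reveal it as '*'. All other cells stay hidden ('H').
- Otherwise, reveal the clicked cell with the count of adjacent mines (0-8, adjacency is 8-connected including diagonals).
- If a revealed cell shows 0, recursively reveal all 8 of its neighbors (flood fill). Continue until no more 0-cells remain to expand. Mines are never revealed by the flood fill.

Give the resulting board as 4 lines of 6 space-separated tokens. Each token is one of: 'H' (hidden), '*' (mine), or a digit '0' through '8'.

H H H H H H
H H H H H H
H H H H 3 H
H H H H H H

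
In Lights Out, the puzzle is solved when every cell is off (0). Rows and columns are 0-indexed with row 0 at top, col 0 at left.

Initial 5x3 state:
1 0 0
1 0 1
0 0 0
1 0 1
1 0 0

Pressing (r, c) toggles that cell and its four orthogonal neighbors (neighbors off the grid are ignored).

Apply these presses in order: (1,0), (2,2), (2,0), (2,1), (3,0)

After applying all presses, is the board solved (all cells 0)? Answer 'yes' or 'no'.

Answer: no

Derivation:
After press 1 at (1,0):
0 0 0
0 1 1
1 0 0
1 0 1
1 0 0

After press 2 at (2,2):
0 0 0
0 1 0
1 1 1
1 0 0
1 0 0

After press 3 at (2,0):
0 0 0
1 1 0
0 0 1
0 0 0
1 0 0

After press 4 at (2,1):
0 0 0
1 0 0
1 1 0
0 1 0
1 0 0

After press 5 at (3,0):
0 0 0
1 0 0
0 1 0
1 0 0
0 0 0

Lights still on: 3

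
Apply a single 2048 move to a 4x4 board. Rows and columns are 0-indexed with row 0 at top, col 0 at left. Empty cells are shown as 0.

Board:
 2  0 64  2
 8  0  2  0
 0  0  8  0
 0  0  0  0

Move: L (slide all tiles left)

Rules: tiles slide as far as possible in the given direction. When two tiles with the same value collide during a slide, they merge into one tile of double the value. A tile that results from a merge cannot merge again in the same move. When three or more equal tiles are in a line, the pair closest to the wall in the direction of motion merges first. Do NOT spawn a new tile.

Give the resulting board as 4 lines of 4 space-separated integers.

Answer:  2 64  2  0
 8  2  0  0
 8  0  0  0
 0  0  0  0

Derivation:
Slide left:
row 0: [2, 0, 64, 2] -> [2, 64, 2, 0]
row 1: [8, 0, 2, 0] -> [8, 2, 0, 0]
row 2: [0, 0, 8, 0] -> [8, 0, 0, 0]
row 3: [0, 0, 0, 0] -> [0, 0, 0, 0]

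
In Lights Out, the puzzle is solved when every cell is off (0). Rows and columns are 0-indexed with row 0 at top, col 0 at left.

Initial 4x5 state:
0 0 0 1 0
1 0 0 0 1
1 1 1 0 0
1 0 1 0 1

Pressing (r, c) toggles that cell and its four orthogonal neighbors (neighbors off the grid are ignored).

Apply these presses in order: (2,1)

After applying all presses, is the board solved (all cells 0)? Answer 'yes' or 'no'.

After press 1 at (2,1):
0 0 0 1 0
1 1 0 0 1
0 0 0 0 0
1 1 1 0 1

Lights still on: 8

Answer: no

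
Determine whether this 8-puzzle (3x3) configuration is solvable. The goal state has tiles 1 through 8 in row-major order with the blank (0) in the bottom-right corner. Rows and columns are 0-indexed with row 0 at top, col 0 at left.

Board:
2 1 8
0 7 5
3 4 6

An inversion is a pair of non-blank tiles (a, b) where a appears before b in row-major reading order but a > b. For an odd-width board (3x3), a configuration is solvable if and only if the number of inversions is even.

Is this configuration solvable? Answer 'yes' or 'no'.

Inversions (pairs i<j in row-major order where tile[i] > tile[j] > 0): 12
12 is even, so the puzzle is solvable.

Answer: yes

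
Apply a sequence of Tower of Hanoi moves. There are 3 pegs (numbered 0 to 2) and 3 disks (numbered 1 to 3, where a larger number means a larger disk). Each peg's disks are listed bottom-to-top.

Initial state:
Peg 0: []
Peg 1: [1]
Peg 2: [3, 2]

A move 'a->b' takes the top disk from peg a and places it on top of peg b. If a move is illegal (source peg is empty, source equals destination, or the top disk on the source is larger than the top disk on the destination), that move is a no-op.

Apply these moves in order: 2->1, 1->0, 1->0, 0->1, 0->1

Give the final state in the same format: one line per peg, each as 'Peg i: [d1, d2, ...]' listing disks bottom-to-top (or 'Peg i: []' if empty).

Answer: Peg 0: []
Peg 1: [1]
Peg 2: [3, 2]

Derivation:
After move 1 (2->1):
Peg 0: []
Peg 1: [1]
Peg 2: [3, 2]

After move 2 (1->0):
Peg 0: [1]
Peg 1: []
Peg 2: [3, 2]

After move 3 (1->0):
Peg 0: [1]
Peg 1: []
Peg 2: [3, 2]

After move 4 (0->1):
Peg 0: []
Peg 1: [1]
Peg 2: [3, 2]

After move 5 (0->1):
Peg 0: []
Peg 1: [1]
Peg 2: [3, 2]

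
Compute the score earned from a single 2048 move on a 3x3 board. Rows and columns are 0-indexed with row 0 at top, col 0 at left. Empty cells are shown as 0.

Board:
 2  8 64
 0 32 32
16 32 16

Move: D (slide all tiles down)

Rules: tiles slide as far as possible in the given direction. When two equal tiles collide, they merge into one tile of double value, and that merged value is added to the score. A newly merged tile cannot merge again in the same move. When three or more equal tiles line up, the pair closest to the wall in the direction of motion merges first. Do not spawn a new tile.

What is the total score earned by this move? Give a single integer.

Answer: 64

Derivation:
Slide down:
col 0: [2, 0, 16] -> [0, 2, 16]  score +0 (running 0)
col 1: [8, 32, 32] -> [0, 8, 64]  score +64 (running 64)
col 2: [64, 32, 16] -> [64, 32, 16]  score +0 (running 64)
Board after move:
 0  0 64
 2  8 32
16 64 16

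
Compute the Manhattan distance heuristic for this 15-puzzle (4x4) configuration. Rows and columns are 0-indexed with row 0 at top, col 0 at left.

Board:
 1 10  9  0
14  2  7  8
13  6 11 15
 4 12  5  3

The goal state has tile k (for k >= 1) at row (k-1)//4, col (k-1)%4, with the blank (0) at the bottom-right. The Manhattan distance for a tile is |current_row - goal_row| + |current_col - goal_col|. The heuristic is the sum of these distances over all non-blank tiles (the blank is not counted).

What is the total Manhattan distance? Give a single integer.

Tile 1: at (0,0), goal (0,0), distance |0-0|+|0-0| = 0
Tile 10: at (0,1), goal (2,1), distance |0-2|+|1-1| = 2
Tile 9: at (0,2), goal (2,0), distance |0-2|+|2-0| = 4
Tile 14: at (1,0), goal (3,1), distance |1-3|+|0-1| = 3
Tile 2: at (1,1), goal (0,1), distance |1-0|+|1-1| = 1
Tile 7: at (1,2), goal (1,2), distance |1-1|+|2-2| = 0
Tile 8: at (1,3), goal (1,3), distance |1-1|+|3-3| = 0
Tile 13: at (2,0), goal (3,0), distance |2-3|+|0-0| = 1
Tile 6: at (2,1), goal (1,1), distance |2-1|+|1-1| = 1
Tile 11: at (2,2), goal (2,2), distance |2-2|+|2-2| = 0
Tile 15: at (2,3), goal (3,2), distance |2-3|+|3-2| = 2
Tile 4: at (3,0), goal (0,3), distance |3-0|+|0-3| = 6
Tile 12: at (3,1), goal (2,3), distance |3-2|+|1-3| = 3
Tile 5: at (3,2), goal (1,0), distance |3-1|+|2-0| = 4
Tile 3: at (3,3), goal (0,2), distance |3-0|+|3-2| = 4
Sum: 0 + 2 + 4 + 3 + 1 + 0 + 0 + 1 + 1 + 0 + 2 + 6 + 3 + 4 + 4 = 31

Answer: 31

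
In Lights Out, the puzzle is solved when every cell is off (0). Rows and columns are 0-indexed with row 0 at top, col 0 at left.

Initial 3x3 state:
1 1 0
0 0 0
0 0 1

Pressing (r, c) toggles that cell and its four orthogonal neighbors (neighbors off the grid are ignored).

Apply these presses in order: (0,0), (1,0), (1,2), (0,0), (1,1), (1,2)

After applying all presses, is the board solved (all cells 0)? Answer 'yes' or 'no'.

After press 1 at (0,0):
0 0 0
1 0 0
0 0 1

After press 2 at (1,0):
1 0 0
0 1 0
1 0 1

After press 3 at (1,2):
1 0 1
0 0 1
1 0 0

After press 4 at (0,0):
0 1 1
1 0 1
1 0 0

After press 5 at (1,1):
0 0 1
0 1 0
1 1 0

After press 6 at (1,2):
0 0 0
0 0 1
1 1 1

Lights still on: 4

Answer: no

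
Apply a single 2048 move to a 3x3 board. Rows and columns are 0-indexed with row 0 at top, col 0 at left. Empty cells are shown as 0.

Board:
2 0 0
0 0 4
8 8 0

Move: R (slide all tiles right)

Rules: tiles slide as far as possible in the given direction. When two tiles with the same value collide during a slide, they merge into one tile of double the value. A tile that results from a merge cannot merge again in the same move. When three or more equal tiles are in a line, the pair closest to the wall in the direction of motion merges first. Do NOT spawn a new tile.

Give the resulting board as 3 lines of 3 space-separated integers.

Slide right:
row 0: [2, 0, 0] -> [0, 0, 2]
row 1: [0, 0, 4] -> [0, 0, 4]
row 2: [8, 8, 0] -> [0, 0, 16]

Answer:  0  0  2
 0  0  4
 0  0 16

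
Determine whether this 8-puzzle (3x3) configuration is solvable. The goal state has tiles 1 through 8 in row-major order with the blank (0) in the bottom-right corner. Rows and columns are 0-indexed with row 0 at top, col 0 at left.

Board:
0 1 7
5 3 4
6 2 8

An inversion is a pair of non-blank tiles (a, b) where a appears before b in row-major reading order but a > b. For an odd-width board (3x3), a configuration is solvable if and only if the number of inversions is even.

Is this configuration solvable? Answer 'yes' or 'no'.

Inversions (pairs i<j in row-major order where tile[i] > tile[j] > 0): 11
11 is odd, so the puzzle is not solvable.

Answer: no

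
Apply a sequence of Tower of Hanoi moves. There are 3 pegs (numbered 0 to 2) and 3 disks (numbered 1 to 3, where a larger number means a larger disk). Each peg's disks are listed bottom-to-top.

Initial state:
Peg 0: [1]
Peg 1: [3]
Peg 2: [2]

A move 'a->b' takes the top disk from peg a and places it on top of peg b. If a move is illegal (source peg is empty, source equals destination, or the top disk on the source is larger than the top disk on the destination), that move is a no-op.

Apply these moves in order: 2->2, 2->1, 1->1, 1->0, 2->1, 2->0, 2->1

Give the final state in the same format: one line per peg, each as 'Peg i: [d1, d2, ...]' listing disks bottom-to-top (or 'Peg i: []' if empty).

After move 1 (2->2):
Peg 0: [1]
Peg 1: [3]
Peg 2: [2]

After move 2 (2->1):
Peg 0: [1]
Peg 1: [3, 2]
Peg 2: []

After move 3 (1->1):
Peg 0: [1]
Peg 1: [3, 2]
Peg 2: []

After move 4 (1->0):
Peg 0: [1]
Peg 1: [3, 2]
Peg 2: []

After move 5 (2->1):
Peg 0: [1]
Peg 1: [3, 2]
Peg 2: []

After move 6 (2->0):
Peg 0: [1]
Peg 1: [3, 2]
Peg 2: []

After move 7 (2->1):
Peg 0: [1]
Peg 1: [3, 2]
Peg 2: []

Answer: Peg 0: [1]
Peg 1: [3, 2]
Peg 2: []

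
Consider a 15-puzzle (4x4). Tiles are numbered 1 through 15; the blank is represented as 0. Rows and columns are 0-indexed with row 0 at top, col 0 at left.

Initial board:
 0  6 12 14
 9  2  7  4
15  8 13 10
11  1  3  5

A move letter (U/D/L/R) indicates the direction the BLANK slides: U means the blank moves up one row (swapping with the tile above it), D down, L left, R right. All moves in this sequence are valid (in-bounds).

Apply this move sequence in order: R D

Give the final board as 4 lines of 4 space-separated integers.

After move 1 (R):
 6  0 12 14
 9  2  7  4
15  8 13 10
11  1  3  5

After move 2 (D):
 6  2 12 14
 9  0  7  4
15  8 13 10
11  1  3  5

Answer:  6  2 12 14
 9  0  7  4
15  8 13 10
11  1  3  5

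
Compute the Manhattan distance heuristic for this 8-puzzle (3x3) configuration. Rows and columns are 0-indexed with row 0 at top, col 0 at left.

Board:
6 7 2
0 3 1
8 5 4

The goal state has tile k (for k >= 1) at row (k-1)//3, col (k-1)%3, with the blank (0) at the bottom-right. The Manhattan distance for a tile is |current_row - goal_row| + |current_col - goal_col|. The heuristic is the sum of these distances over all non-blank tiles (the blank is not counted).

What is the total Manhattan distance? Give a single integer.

Answer: 17

Derivation:
Tile 6: at (0,0), goal (1,2), distance |0-1|+|0-2| = 3
Tile 7: at (0,1), goal (2,0), distance |0-2|+|1-0| = 3
Tile 2: at (0,2), goal (0,1), distance |0-0|+|2-1| = 1
Tile 3: at (1,1), goal (0,2), distance |1-0|+|1-2| = 2
Tile 1: at (1,2), goal (0,0), distance |1-0|+|2-0| = 3
Tile 8: at (2,0), goal (2,1), distance |2-2|+|0-1| = 1
Tile 5: at (2,1), goal (1,1), distance |2-1|+|1-1| = 1
Tile 4: at (2,2), goal (1,0), distance |2-1|+|2-0| = 3
Sum: 3 + 3 + 1 + 2 + 3 + 1 + 1 + 3 = 17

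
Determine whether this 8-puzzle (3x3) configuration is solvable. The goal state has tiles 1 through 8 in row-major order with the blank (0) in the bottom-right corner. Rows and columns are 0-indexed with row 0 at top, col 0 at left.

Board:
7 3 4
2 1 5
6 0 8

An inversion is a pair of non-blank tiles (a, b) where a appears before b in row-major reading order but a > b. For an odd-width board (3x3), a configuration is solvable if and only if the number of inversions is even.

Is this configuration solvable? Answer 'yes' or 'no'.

Inversions (pairs i<j in row-major order where tile[i] > tile[j] > 0): 11
11 is odd, so the puzzle is not solvable.

Answer: no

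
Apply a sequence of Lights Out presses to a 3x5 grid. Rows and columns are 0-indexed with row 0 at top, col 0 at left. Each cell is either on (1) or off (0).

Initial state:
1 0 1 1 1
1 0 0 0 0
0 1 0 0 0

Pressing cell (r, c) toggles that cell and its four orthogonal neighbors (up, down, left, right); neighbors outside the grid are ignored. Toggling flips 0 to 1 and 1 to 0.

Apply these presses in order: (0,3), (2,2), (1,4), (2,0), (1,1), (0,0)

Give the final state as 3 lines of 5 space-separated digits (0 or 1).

After press 1 at (0,3):
1 0 0 0 0
1 0 0 1 0
0 1 0 0 0

After press 2 at (2,2):
1 0 0 0 0
1 0 1 1 0
0 0 1 1 0

After press 3 at (1,4):
1 0 0 0 1
1 0 1 0 1
0 0 1 1 1

After press 4 at (2,0):
1 0 0 0 1
0 0 1 0 1
1 1 1 1 1

After press 5 at (1,1):
1 1 0 0 1
1 1 0 0 1
1 0 1 1 1

After press 6 at (0,0):
0 0 0 0 1
0 1 0 0 1
1 0 1 1 1

Answer: 0 0 0 0 1
0 1 0 0 1
1 0 1 1 1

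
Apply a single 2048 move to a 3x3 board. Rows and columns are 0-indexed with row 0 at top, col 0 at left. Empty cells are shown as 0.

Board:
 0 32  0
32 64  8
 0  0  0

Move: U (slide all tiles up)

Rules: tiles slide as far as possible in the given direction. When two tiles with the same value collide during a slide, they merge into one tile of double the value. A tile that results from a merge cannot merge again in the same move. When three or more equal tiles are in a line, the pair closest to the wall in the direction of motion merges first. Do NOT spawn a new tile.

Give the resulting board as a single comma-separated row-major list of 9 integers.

Answer: 32, 32, 8, 0, 64, 0, 0, 0, 0

Derivation:
Slide up:
col 0: [0, 32, 0] -> [32, 0, 0]
col 1: [32, 64, 0] -> [32, 64, 0]
col 2: [0, 8, 0] -> [8, 0, 0]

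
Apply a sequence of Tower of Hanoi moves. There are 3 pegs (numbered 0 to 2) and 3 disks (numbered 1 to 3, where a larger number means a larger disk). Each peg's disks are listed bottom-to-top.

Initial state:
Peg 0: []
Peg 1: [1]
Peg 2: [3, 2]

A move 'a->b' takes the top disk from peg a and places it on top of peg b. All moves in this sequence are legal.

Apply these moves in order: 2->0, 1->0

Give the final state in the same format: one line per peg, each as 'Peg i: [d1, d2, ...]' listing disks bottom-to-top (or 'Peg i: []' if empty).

After move 1 (2->0):
Peg 0: [2]
Peg 1: [1]
Peg 2: [3]

After move 2 (1->0):
Peg 0: [2, 1]
Peg 1: []
Peg 2: [3]

Answer: Peg 0: [2, 1]
Peg 1: []
Peg 2: [3]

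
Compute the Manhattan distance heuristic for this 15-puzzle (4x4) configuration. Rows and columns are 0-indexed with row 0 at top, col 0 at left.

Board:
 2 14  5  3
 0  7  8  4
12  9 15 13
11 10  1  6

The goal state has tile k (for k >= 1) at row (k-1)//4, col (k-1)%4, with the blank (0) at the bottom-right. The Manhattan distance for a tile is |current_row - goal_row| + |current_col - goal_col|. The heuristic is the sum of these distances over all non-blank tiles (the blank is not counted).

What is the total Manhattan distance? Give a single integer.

Tile 2: at (0,0), goal (0,1), distance |0-0|+|0-1| = 1
Tile 14: at (0,1), goal (3,1), distance |0-3|+|1-1| = 3
Tile 5: at (0,2), goal (1,0), distance |0-1|+|2-0| = 3
Tile 3: at (0,3), goal (0,2), distance |0-0|+|3-2| = 1
Tile 7: at (1,1), goal (1,2), distance |1-1|+|1-2| = 1
Tile 8: at (1,2), goal (1,3), distance |1-1|+|2-3| = 1
Tile 4: at (1,3), goal (0,3), distance |1-0|+|3-3| = 1
Tile 12: at (2,0), goal (2,3), distance |2-2|+|0-3| = 3
Tile 9: at (2,1), goal (2,0), distance |2-2|+|1-0| = 1
Tile 15: at (2,2), goal (3,2), distance |2-3|+|2-2| = 1
Tile 13: at (2,3), goal (3,0), distance |2-3|+|3-0| = 4
Tile 11: at (3,0), goal (2,2), distance |3-2|+|0-2| = 3
Tile 10: at (3,1), goal (2,1), distance |3-2|+|1-1| = 1
Tile 1: at (3,2), goal (0,0), distance |3-0|+|2-0| = 5
Tile 6: at (3,3), goal (1,1), distance |3-1|+|3-1| = 4
Sum: 1 + 3 + 3 + 1 + 1 + 1 + 1 + 3 + 1 + 1 + 4 + 3 + 1 + 5 + 4 = 33

Answer: 33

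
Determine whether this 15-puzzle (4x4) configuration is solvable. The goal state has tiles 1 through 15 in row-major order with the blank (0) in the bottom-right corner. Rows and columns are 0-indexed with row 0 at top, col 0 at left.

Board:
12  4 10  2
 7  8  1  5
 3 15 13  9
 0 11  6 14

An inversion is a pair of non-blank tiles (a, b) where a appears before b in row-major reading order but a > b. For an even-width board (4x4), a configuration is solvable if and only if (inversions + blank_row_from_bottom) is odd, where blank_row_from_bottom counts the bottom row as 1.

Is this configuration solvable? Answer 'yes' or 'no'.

Answer: yes

Derivation:
Inversions: 42
Blank is in row 3 (0-indexed from top), which is row 1 counting from the bottom (bottom = 1).
42 + 1 = 43, which is odd, so the puzzle is solvable.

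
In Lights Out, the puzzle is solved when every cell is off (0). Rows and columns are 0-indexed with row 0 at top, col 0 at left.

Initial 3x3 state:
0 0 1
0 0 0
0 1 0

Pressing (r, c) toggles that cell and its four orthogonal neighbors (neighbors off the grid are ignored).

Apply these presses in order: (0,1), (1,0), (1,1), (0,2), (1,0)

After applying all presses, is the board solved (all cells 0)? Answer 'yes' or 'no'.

After press 1 at (0,1):
1 1 0
0 1 0
0 1 0

After press 2 at (1,0):
0 1 0
1 0 0
1 1 0

After press 3 at (1,1):
0 0 0
0 1 1
1 0 0

After press 4 at (0,2):
0 1 1
0 1 0
1 0 0

After press 5 at (1,0):
1 1 1
1 0 0
0 0 0

Lights still on: 4

Answer: no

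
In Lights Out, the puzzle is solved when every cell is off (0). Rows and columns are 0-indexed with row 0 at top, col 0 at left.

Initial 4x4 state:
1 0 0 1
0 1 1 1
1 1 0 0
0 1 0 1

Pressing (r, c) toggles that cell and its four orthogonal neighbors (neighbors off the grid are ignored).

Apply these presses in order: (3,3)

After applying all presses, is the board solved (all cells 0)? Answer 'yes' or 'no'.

Answer: no

Derivation:
After press 1 at (3,3):
1 0 0 1
0 1 1 1
1 1 0 1
0 1 1 0

Lights still on: 10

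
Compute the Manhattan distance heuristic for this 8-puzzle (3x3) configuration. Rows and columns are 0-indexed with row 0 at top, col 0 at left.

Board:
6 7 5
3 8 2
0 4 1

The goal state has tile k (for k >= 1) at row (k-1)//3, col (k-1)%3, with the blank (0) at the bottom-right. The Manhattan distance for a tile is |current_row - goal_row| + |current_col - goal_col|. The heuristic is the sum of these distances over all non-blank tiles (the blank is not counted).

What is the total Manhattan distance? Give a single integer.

Answer: 20

Derivation:
Tile 6: at (0,0), goal (1,2), distance |0-1|+|0-2| = 3
Tile 7: at (0,1), goal (2,0), distance |0-2|+|1-0| = 3
Tile 5: at (0,2), goal (1,1), distance |0-1|+|2-1| = 2
Tile 3: at (1,0), goal (0,2), distance |1-0|+|0-2| = 3
Tile 8: at (1,1), goal (2,1), distance |1-2|+|1-1| = 1
Tile 2: at (1,2), goal (0,1), distance |1-0|+|2-1| = 2
Tile 4: at (2,1), goal (1,0), distance |2-1|+|1-0| = 2
Tile 1: at (2,2), goal (0,0), distance |2-0|+|2-0| = 4
Sum: 3 + 3 + 2 + 3 + 1 + 2 + 2 + 4 = 20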